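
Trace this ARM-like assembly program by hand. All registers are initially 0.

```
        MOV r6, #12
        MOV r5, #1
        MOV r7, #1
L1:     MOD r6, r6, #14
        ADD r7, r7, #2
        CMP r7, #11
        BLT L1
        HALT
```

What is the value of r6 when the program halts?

12

after MOV r6, #12: r6=12
after MOV r5, #1: r5=1
after MOV r7, #1: r7=1
after MOD r6, r6, #14: r6=12%14=12
after ADD r7, r7, #2: r7=1+2=3
CMP r7, #11  (cmp 3,11)
BLT L1: taken
after MOD r6, r6, #14: r6=12%14=12
after ADD r7, r7, #2: r7=3+2=5
CMP r7, #11  (cmp 5,11)
BLT L1: taken
after MOD r6, r6, #14: r6=12%14=12
after ADD r7, r7, #2: r7=5+2=7
CMP r7, #11  (cmp 7,11)
BLT L1: taken
after MOD r6, r6, #14: r6=12%14=12
after ADD r7, r7, #2: r7=7+2=9
CMP r7, #11  (cmp 9,11)
BLT L1: taken
after MOD r6, r6, #14: r6=12%14=12
after ADD r7, r7, #2: r7=9+2=11
CMP r7, #11  (cmp 11,11)
BLT L1: not taken
halt.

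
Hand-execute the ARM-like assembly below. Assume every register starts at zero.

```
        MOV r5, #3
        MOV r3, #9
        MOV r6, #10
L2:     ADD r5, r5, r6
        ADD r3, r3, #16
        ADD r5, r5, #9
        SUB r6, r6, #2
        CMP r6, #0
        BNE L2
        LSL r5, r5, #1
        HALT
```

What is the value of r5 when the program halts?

156

r5=3
r3=9
r6=10
r5=3+10=13
r3=9+16=25
r5=13+9=22
r6=10-2=8
CMP r6, #0  (cmp 8,0)
BNE L2: taken
r5=22+8=30
r3=25+16=41
r5=30+9=39
r6=8-2=6
CMP r6, #0  (cmp 6,0)
BNE L2: taken
r5=39+6=45
r3=41+16=57
r5=45+9=54
r6=6-2=4
CMP r6, #0  (cmp 4,0)
BNE L2: taken
r5=54+4=58
r3=57+16=73
r5=58+9=67
r6=4-2=2
CMP r6, #0  (cmp 2,0)
BNE L2: taken
r5=67+2=69
r3=73+16=89
r5=69+9=78
r6=2-2=0
CMP r6, #0  (cmp 0,0)
BNE L2: not taken
r5=78<<1=156
halt.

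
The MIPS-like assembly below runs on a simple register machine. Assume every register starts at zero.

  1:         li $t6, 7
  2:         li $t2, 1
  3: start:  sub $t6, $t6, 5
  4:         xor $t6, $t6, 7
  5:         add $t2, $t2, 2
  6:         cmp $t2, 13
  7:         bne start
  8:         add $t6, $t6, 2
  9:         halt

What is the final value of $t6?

after li $t6, 7: $t6=7
after li $t2, 1: $t2=1
after sub $t6, $t6, 5: $t6=7-5=2
after xor $t6, $t6, 7: $t6=2^7=5
after add $t2, $t2, 2: $t2=1+2=3
cmp $t2, 13  (cmp 3,13)
bne start: taken
after sub $t6, $t6, 5: $t6=5-5=0
after xor $t6, $t6, 7: $t6=0^7=7
after add $t2, $t2, 2: $t2=3+2=5
cmp $t2, 13  (cmp 5,13)
bne start: taken
after sub $t6, $t6, 5: $t6=7-5=2
after xor $t6, $t6, 7: $t6=2^7=5
after add $t2, $t2, 2: $t2=5+2=7
cmp $t2, 13  (cmp 7,13)
bne start: taken
after sub $t6, $t6, 5: $t6=5-5=0
after xor $t6, $t6, 7: $t6=0^7=7
after add $t2, $t2, 2: $t2=7+2=9
cmp $t2, 13  (cmp 9,13)
bne start: taken
after sub $t6, $t6, 5: $t6=7-5=2
after xor $t6, $t6, 7: $t6=2^7=5
after add $t2, $t2, 2: $t2=9+2=11
cmp $t2, 13  (cmp 11,13)
bne start: taken
after sub $t6, $t6, 5: $t6=5-5=0
after xor $t6, $t6, 7: $t6=0^7=7
after add $t2, $t2, 2: $t2=11+2=13
cmp $t2, 13  (cmp 13,13)
bne start: not taken
after add $t6, $t6, 2: $t6=7+2=9
halt.

9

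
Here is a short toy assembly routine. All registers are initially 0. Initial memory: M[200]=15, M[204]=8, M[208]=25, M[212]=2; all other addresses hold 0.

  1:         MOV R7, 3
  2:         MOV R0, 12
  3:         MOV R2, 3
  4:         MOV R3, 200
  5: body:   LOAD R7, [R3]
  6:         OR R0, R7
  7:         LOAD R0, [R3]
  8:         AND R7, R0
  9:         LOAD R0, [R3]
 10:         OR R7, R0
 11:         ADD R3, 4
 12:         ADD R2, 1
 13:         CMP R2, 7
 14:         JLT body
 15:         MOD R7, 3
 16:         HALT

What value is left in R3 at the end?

216

MOV R7, 3 → R7=3
MOV R0, 12 → R0=12
MOV R2, 3 → R2=3
MOV R3, 200 → R3=200
LOAD R7, [R3] → R7=M[200]=15
OR R0, R7 → R0=12|15=15
LOAD R0, [R3] → R0=M[200]=15
AND R7, R0 → R7=15&15=15
LOAD R0, [R3] → R0=M[200]=15
OR R7, R0 → R7=15|15=15
ADD R3, 4 → R3=200+4=204
ADD R2, 1 → R2=3+1=4
CMP R2, 7  (cmp 4,7)
JLT body: taken
LOAD R7, [R3] → R7=M[204]=8
OR R0, R7 → R0=15|8=15
LOAD R0, [R3] → R0=M[204]=8
AND R7, R0 → R7=8&8=8
LOAD R0, [R3] → R0=M[204]=8
OR R7, R0 → R7=8|8=8
ADD R3, 4 → R3=204+4=208
ADD R2, 1 → R2=4+1=5
CMP R2, 7  (cmp 5,7)
JLT body: taken
LOAD R7, [R3] → R7=M[208]=25
OR R0, R7 → R0=8|25=25
LOAD R0, [R3] → R0=M[208]=25
AND R7, R0 → R7=25&25=25
LOAD R0, [R3] → R0=M[208]=25
OR R7, R0 → R7=25|25=25
ADD R3, 4 → R3=208+4=212
ADD R2, 1 → R2=5+1=6
CMP R2, 7  (cmp 6,7)
JLT body: taken
LOAD R7, [R3] → R7=M[212]=2
OR R0, R7 → R0=25|2=27
LOAD R0, [R3] → R0=M[212]=2
AND R7, R0 → R7=2&2=2
LOAD R0, [R3] → R0=M[212]=2
OR R7, R0 → R7=2|2=2
ADD R3, 4 → R3=212+4=216
ADD R2, 1 → R2=6+1=7
CMP R2, 7  (cmp 7,7)
JLT body: not taken
MOD R7, 3 → R7=2%3=2
halt.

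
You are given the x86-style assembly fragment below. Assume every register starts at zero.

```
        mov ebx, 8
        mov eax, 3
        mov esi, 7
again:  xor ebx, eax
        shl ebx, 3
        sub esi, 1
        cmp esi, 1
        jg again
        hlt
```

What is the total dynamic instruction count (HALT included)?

34

mov ebx, 8 → ebx=8
mov eax, 3 → eax=3
mov esi, 7 → esi=7
xor ebx, eax → ebx=8^3=11
shl ebx, 3 → ebx=11<<3=88
sub esi, 1 → esi=7-1=6
cmp esi, 1  (cmp 6,1)
jg again: taken
xor ebx, eax → ebx=88^3=91
shl ebx, 3 → ebx=91<<3=728
sub esi, 1 → esi=6-1=5
cmp esi, 1  (cmp 5,1)
jg again: taken
xor ebx, eax → ebx=728^3=731
shl ebx, 3 → ebx=731<<3=5848
sub esi, 1 → esi=5-1=4
cmp esi, 1  (cmp 4,1)
jg again: taken
xor ebx, eax → ebx=5848^3=5851
shl ebx, 3 → ebx=5851<<3=46808
sub esi, 1 → esi=4-1=3
cmp esi, 1  (cmp 3,1)
jg again: taken
xor ebx, eax → ebx=46808^3=46811
shl ebx, 3 → ebx=46811<<3=374488
sub esi, 1 → esi=3-1=2
cmp esi, 1  (cmp 2,1)
jg again: taken
xor ebx, eax → ebx=374488^3=374491
shl ebx, 3 → ebx=374491<<3=2995928
sub esi, 1 → esi=2-1=1
cmp esi, 1  (cmp 1,1)
jg again: not taken
halt.
Total executed instructions: 34.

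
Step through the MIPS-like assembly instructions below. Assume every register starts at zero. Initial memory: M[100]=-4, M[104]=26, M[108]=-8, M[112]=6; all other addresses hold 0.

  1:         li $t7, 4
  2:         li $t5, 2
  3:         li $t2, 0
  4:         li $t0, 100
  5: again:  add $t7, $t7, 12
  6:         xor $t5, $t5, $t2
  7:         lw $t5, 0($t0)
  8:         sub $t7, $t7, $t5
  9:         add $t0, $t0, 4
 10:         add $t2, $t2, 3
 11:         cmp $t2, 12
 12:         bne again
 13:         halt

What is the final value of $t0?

116

$t7=4
$t5=2
$t2=0
$t0=100
$t7=4+12=16
$t5=2^0=2
$t5=M[100]=-4
$t7=16-(-4)=20
$t0=100+4=104
$t2=0+3=3
cmp $t2, 12  (cmp 3,12)
bne again: taken
$t7=20+12=32
$t5=(-4)^3=-1
$t5=M[104]=26
$t7=32-26=6
$t0=104+4=108
$t2=3+3=6
cmp $t2, 12  (cmp 6,12)
bne again: taken
$t7=6+12=18
$t5=26^6=28
$t5=M[108]=-8
$t7=18-(-8)=26
$t0=108+4=112
$t2=6+3=9
cmp $t2, 12  (cmp 9,12)
bne again: taken
$t7=26+12=38
$t5=(-8)^9=-15
$t5=M[112]=6
$t7=38-6=32
$t0=112+4=116
$t2=9+3=12
cmp $t2, 12  (cmp 12,12)
bne again: not taken
halt.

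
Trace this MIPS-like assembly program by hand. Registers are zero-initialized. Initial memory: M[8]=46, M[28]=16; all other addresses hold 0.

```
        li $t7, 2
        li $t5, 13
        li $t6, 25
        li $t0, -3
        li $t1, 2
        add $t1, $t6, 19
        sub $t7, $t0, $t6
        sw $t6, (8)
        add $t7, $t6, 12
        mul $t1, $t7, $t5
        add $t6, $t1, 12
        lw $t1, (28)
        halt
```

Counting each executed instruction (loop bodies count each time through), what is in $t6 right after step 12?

493

$t7=2
$t5=13
$t6=25
$t0=-3
$t1=2
$t1=25+19=44
$t7=(-3)-25=-28
sw $t6, (8) → M[8]=25
$t7=25+12=37
$t1=37*13=481
$t6=481+12=493
$t1=M[28]=16
After step 12: $t6 = 493.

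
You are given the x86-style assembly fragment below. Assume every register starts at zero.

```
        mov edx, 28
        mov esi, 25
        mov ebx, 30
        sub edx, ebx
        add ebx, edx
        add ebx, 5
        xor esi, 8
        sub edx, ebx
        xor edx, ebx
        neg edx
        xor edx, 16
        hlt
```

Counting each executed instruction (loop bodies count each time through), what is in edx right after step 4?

mov edx, 28 → edx=28
mov esi, 25 → esi=25
mov ebx, 30 → ebx=30
sub edx, ebx → edx=28-30=-2
After step 4: edx = -2.

-2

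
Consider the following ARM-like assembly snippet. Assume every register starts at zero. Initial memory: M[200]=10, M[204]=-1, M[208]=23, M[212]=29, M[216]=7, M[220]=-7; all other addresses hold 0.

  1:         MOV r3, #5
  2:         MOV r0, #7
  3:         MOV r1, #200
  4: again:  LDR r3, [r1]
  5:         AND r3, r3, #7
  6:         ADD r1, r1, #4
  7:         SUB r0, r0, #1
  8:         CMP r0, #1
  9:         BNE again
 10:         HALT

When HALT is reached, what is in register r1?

MOV r3, #5 → r3=5
MOV r0, #7 → r0=7
MOV r1, #200 → r1=200
LDR r3, [r1] → r3=M[200]=10
AND r3, r3, #7 → r3=10&7=2
ADD r1, r1, #4 → r1=200+4=204
SUB r0, r0, #1 → r0=7-1=6
CMP r0, #1  (cmp 6,1)
BNE again: taken
LDR r3, [r1] → r3=M[204]=-1
AND r3, r3, #7 → r3=(-1)&7=7
ADD r1, r1, #4 → r1=204+4=208
SUB r0, r0, #1 → r0=6-1=5
CMP r0, #1  (cmp 5,1)
BNE again: taken
LDR r3, [r1] → r3=M[208]=23
AND r3, r3, #7 → r3=23&7=7
ADD r1, r1, #4 → r1=208+4=212
SUB r0, r0, #1 → r0=5-1=4
CMP r0, #1  (cmp 4,1)
BNE again: taken
LDR r3, [r1] → r3=M[212]=29
AND r3, r3, #7 → r3=29&7=5
ADD r1, r1, #4 → r1=212+4=216
SUB r0, r0, #1 → r0=4-1=3
CMP r0, #1  (cmp 3,1)
BNE again: taken
LDR r3, [r1] → r3=M[216]=7
AND r3, r3, #7 → r3=7&7=7
ADD r1, r1, #4 → r1=216+4=220
SUB r0, r0, #1 → r0=3-1=2
CMP r0, #1  (cmp 2,1)
BNE again: taken
LDR r3, [r1] → r3=M[220]=-7
AND r3, r3, #7 → r3=(-7)&7=1
ADD r1, r1, #4 → r1=220+4=224
SUB r0, r0, #1 → r0=2-1=1
CMP r0, #1  (cmp 1,1)
BNE again: not taken
halt.

224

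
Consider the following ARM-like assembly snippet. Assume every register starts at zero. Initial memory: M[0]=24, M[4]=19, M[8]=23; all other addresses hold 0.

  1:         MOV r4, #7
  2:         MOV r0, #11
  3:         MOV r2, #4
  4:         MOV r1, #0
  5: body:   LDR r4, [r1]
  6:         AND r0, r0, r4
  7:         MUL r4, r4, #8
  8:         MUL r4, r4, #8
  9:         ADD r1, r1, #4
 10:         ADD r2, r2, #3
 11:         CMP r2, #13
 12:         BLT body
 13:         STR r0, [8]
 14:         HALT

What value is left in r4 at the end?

after MOV r4, #7: r4=7
after MOV r0, #11: r0=11
after MOV r2, #4: r2=4
after MOV r1, #0: r1=0
after LDR r4, [r1]: r4=M[0]=24
after AND r0, r0, r4: r0=11&24=8
after MUL r4, r4, #8: r4=24*8=192
after MUL r4, r4, #8: r4=192*8=1536
after ADD r1, r1, #4: r1=0+4=4
after ADD r2, r2, #3: r2=4+3=7
CMP r2, #13  (cmp 7,13)
BLT body: taken
after LDR r4, [r1]: r4=M[4]=19
after AND r0, r0, r4: r0=8&19=0
after MUL r4, r4, #8: r4=19*8=152
after MUL r4, r4, #8: r4=152*8=1216
after ADD r1, r1, #4: r1=4+4=8
after ADD r2, r2, #3: r2=7+3=10
CMP r2, #13  (cmp 10,13)
BLT body: taken
after LDR r4, [r1]: r4=M[8]=23
after AND r0, r0, r4: r0=0&23=0
after MUL r4, r4, #8: r4=23*8=184
after MUL r4, r4, #8: r4=184*8=1472
after ADD r1, r1, #4: r1=8+4=12
after ADD r2, r2, #3: r2=10+3=13
CMP r2, #13  (cmp 13,13)
BLT body: not taken
STR r0, [8] → M[8]=0
halt.

1472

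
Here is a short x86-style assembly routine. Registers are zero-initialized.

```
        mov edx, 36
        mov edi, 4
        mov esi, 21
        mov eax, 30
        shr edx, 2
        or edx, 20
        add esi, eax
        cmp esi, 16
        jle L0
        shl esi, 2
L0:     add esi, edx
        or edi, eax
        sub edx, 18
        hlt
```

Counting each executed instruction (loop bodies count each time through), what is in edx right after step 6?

29

edx=36
edi=4
esi=21
eax=30
edx=36>>2=9
edx=9|20=29
After step 6: edx = 29.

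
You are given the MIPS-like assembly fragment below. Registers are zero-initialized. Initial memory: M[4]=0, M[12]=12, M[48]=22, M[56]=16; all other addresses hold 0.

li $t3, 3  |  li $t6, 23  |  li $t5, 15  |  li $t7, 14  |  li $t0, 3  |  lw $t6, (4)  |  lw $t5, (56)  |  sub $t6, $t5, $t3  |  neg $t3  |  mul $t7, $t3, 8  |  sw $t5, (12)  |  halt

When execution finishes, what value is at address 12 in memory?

after li $t3, 3: $t3=3
after li $t6, 23: $t6=23
after li $t5, 15: $t5=15
after li $t7, 14: $t7=14
after li $t0, 3: $t0=3
after lw $t6, (4): $t6=M[4]=0
after lw $t5, (56): $t5=M[56]=16
after sub $t6, $t5, $t3: $t6=16-3=13
after neg $t3: $t3=-(3)=-3
after mul $t7, $t3, 8: $t7=(-3)*8=-24
sw $t5, (12) → M[12]=16
halt.

16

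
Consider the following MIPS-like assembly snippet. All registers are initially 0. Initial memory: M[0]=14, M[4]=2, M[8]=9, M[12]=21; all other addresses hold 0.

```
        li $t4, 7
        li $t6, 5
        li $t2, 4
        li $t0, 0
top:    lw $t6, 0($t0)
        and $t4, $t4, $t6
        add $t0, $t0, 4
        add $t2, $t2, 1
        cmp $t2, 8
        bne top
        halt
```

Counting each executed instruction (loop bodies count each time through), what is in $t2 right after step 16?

li $t4, 7 → $t4=7
li $t6, 5 → $t6=5
li $t2, 4 → $t2=4
li $t0, 0 → $t0=0
lw $t6, 0($t0) → $t6=M[0]=14
and $t4, $t4, $t6 → $t4=7&14=6
add $t0, $t0, 4 → $t0=0+4=4
add $t2, $t2, 1 → $t2=4+1=5
cmp $t2, 8  (cmp 5,8)
bne top: taken
lw $t6, 0($t0) → $t6=M[4]=2
and $t4, $t4, $t6 → $t4=6&2=2
add $t0, $t0, 4 → $t0=4+4=8
add $t2, $t2, 1 → $t2=5+1=6
cmp $t2, 8  (cmp 6,8)
bne top: taken
After step 16: $t2 = 6.

6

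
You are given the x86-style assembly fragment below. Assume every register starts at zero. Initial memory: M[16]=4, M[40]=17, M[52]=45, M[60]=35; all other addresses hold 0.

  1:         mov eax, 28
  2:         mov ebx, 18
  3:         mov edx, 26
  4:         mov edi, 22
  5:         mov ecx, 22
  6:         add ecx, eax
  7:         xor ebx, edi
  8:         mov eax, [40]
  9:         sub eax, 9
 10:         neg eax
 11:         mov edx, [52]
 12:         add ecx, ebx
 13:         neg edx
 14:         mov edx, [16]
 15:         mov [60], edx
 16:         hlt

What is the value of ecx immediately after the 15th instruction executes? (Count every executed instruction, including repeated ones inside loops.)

after mov eax, 28: eax=28
after mov ebx, 18: ebx=18
after mov edx, 26: edx=26
after mov edi, 22: edi=22
after mov ecx, 22: ecx=22
after add ecx, eax: ecx=22+28=50
after xor ebx, edi: ebx=18^22=4
after mov eax, [40]: eax=M[40]=17
after sub eax, 9: eax=17-9=8
after neg eax: eax=-(8)=-8
after mov edx, [52]: edx=M[52]=45
after add ecx, ebx: ecx=50+4=54
after neg edx: edx=-(45)=-45
after mov edx, [16]: edx=M[16]=4
mov [60], edx → M[60]=4
After step 15: ecx = 54.

54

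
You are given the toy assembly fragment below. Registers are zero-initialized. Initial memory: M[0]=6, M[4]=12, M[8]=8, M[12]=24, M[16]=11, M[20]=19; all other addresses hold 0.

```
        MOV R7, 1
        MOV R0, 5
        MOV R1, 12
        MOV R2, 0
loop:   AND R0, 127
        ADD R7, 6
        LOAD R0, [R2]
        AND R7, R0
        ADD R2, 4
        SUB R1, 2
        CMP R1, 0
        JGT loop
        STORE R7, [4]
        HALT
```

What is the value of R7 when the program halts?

R7=1
R0=5
R1=12
R2=0
R0=5&127=5
R7=1+6=7
R0=M[0]=6
R7=7&6=6
R2=0+4=4
R1=12-2=10
CMP R1, 0  (cmp 10,0)
JGT loop: taken
R0=6&127=6
R7=6+6=12
R0=M[4]=12
R7=12&12=12
R2=4+4=8
R1=10-2=8
CMP R1, 0  (cmp 8,0)
JGT loop: taken
R0=12&127=12
R7=12+6=18
R0=M[8]=8
R7=18&8=0
R2=8+4=12
R1=8-2=6
CMP R1, 0  (cmp 6,0)
JGT loop: taken
R0=8&127=8
R7=0+6=6
R0=M[12]=24
R7=6&24=0
R2=12+4=16
R1=6-2=4
CMP R1, 0  (cmp 4,0)
JGT loop: taken
R0=24&127=24
R7=0+6=6
R0=M[16]=11
R7=6&11=2
R2=16+4=20
R1=4-2=2
CMP R1, 0  (cmp 2,0)
JGT loop: taken
R0=11&127=11
R7=2+6=8
R0=M[20]=19
R7=8&19=0
R2=20+4=24
R1=2-2=0
CMP R1, 0  (cmp 0,0)
JGT loop: not taken
STORE R7, [4] → M[4]=0
halt.

0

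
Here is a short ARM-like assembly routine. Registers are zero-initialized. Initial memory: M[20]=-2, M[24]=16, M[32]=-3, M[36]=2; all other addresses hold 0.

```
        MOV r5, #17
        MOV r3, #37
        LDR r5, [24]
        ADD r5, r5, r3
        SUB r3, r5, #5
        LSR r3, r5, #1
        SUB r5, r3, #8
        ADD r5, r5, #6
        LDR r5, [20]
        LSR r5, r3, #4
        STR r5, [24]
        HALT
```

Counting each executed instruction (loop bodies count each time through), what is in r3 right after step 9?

26

r5=17
r3=37
r5=M[24]=16
r5=16+37=53
r3=53-5=48
r3=53>>1=26
r5=26-8=18
r5=18+6=24
r5=M[20]=-2
After step 9: r3 = 26.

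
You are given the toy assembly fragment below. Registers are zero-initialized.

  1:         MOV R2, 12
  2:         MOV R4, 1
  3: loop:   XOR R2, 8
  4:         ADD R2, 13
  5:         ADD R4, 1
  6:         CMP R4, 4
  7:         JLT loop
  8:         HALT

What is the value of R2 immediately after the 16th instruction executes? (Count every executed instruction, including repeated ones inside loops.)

59

MOV R2, 12 → R2=12
MOV R4, 1 → R4=1
XOR R2, 8 → R2=12^8=4
ADD R2, 13 → R2=4+13=17
ADD R4, 1 → R4=1+1=2
CMP R4, 4  (cmp 2,4)
JLT loop: taken
XOR R2, 8 → R2=17^8=25
ADD R2, 13 → R2=25+13=38
ADD R4, 1 → R4=2+1=3
CMP R4, 4  (cmp 3,4)
JLT loop: taken
XOR R2, 8 → R2=38^8=46
ADD R2, 13 → R2=46+13=59
ADD R4, 1 → R4=3+1=4
CMP R4, 4  (cmp 4,4)
After step 16: R2 = 59.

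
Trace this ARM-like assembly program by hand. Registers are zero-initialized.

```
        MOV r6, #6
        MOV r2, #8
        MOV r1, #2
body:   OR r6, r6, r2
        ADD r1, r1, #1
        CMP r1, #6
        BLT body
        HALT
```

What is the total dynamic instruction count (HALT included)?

after MOV r6, #6: r6=6
after MOV r2, #8: r2=8
after MOV r1, #2: r1=2
after OR r6, r6, r2: r6=6|8=14
after ADD r1, r1, #1: r1=2+1=3
CMP r1, #6  (cmp 3,6)
BLT body: taken
after OR r6, r6, r2: r6=14|8=14
after ADD r1, r1, #1: r1=3+1=4
CMP r1, #6  (cmp 4,6)
BLT body: taken
after OR r6, r6, r2: r6=14|8=14
after ADD r1, r1, #1: r1=4+1=5
CMP r1, #6  (cmp 5,6)
BLT body: taken
after OR r6, r6, r2: r6=14|8=14
after ADD r1, r1, #1: r1=5+1=6
CMP r1, #6  (cmp 6,6)
BLT body: not taken
halt.
Total executed instructions: 20.

20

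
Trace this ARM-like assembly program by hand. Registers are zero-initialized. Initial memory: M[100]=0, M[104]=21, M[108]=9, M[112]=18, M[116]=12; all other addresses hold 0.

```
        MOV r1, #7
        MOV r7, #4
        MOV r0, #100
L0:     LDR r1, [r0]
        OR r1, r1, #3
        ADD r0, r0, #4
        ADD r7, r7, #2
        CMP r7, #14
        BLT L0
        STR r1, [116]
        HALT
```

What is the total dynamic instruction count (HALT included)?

after MOV r1, #7: r1=7
after MOV r7, #4: r7=4
after MOV r0, #100: r0=100
after LDR r1, [r0]: r1=M[100]=0
after OR r1, r1, #3: r1=0|3=3
after ADD r0, r0, #4: r0=100+4=104
after ADD r7, r7, #2: r7=4+2=6
CMP r7, #14  (cmp 6,14)
BLT L0: taken
after LDR r1, [r0]: r1=M[104]=21
after OR r1, r1, #3: r1=21|3=23
after ADD r0, r0, #4: r0=104+4=108
after ADD r7, r7, #2: r7=6+2=8
CMP r7, #14  (cmp 8,14)
BLT L0: taken
after LDR r1, [r0]: r1=M[108]=9
after OR r1, r1, #3: r1=9|3=11
after ADD r0, r0, #4: r0=108+4=112
after ADD r7, r7, #2: r7=8+2=10
CMP r7, #14  (cmp 10,14)
BLT L0: taken
after LDR r1, [r0]: r1=M[112]=18
after OR r1, r1, #3: r1=18|3=19
after ADD r0, r0, #4: r0=112+4=116
after ADD r7, r7, #2: r7=10+2=12
CMP r7, #14  (cmp 12,14)
BLT L0: taken
after LDR r1, [r0]: r1=M[116]=12
after OR r1, r1, #3: r1=12|3=15
after ADD r0, r0, #4: r0=116+4=120
after ADD r7, r7, #2: r7=12+2=14
CMP r7, #14  (cmp 14,14)
BLT L0: not taken
STR r1, [116] → M[116]=15
halt.
Total executed instructions: 35.

35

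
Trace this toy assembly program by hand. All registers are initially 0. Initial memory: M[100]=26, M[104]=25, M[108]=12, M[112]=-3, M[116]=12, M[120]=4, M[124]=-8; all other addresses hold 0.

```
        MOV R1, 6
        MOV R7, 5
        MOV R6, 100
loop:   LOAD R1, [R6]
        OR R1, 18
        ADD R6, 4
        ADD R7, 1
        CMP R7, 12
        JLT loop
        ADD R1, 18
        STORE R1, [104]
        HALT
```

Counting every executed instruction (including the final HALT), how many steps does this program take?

48

MOV R1, 6 → R1=6
MOV R7, 5 → R7=5
MOV R6, 100 → R6=100
LOAD R1, [R6] → R1=M[100]=26
OR R1, 18 → R1=26|18=26
ADD R6, 4 → R6=100+4=104
ADD R7, 1 → R7=5+1=6
CMP R7, 12  (cmp 6,12)
JLT loop: taken
LOAD R1, [R6] → R1=M[104]=25
OR R1, 18 → R1=25|18=27
ADD R6, 4 → R6=104+4=108
ADD R7, 1 → R7=6+1=7
CMP R7, 12  (cmp 7,12)
JLT loop: taken
LOAD R1, [R6] → R1=M[108]=12
OR R1, 18 → R1=12|18=30
ADD R6, 4 → R6=108+4=112
ADD R7, 1 → R7=7+1=8
CMP R7, 12  (cmp 8,12)
JLT loop: taken
LOAD R1, [R6] → R1=M[112]=-3
OR R1, 18 → R1=(-3)|18=-1
ADD R6, 4 → R6=112+4=116
ADD R7, 1 → R7=8+1=9
CMP R7, 12  (cmp 9,12)
JLT loop: taken
LOAD R1, [R6] → R1=M[116]=12
OR R1, 18 → R1=12|18=30
ADD R6, 4 → R6=116+4=120
ADD R7, 1 → R7=9+1=10
CMP R7, 12  (cmp 10,12)
JLT loop: taken
LOAD R1, [R6] → R1=M[120]=4
OR R1, 18 → R1=4|18=22
ADD R6, 4 → R6=120+4=124
ADD R7, 1 → R7=10+1=11
CMP R7, 12  (cmp 11,12)
JLT loop: taken
LOAD R1, [R6] → R1=M[124]=-8
OR R1, 18 → R1=(-8)|18=-6
ADD R6, 4 → R6=124+4=128
ADD R7, 1 → R7=11+1=12
CMP R7, 12  (cmp 12,12)
JLT loop: not taken
ADD R1, 18 → R1=(-6)+18=12
STORE R1, [104] → M[104]=12
halt.
Total executed instructions: 48.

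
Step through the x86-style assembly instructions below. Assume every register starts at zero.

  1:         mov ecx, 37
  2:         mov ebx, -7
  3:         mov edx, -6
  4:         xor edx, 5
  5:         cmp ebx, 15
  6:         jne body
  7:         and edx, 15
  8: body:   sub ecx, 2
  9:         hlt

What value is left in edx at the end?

-1

after mov ecx, 37: ecx=37
after mov ebx, -7: ebx=-7
after mov edx, -6: edx=-6
after xor edx, 5: edx=(-6)^5=-1
cmp ebx, 15  (cmp -7,15)
jne body: taken
after sub ecx, 2: ecx=37-2=35
halt.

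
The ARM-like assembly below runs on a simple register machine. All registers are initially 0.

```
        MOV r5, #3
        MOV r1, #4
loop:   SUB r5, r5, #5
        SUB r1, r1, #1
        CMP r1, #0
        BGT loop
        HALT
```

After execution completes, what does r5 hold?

after MOV r5, #3: r5=3
after MOV r1, #4: r1=4
after SUB r5, r5, #5: r5=3-5=-2
after SUB r1, r1, #1: r1=4-1=3
CMP r1, #0  (cmp 3,0)
BGT loop: taken
after SUB r5, r5, #5: r5=(-2)-5=-7
after SUB r1, r1, #1: r1=3-1=2
CMP r1, #0  (cmp 2,0)
BGT loop: taken
after SUB r5, r5, #5: r5=(-7)-5=-12
after SUB r1, r1, #1: r1=2-1=1
CMP r1, #0  (cmp 1,0)
BGT loop: taken
after SUB r5, r5, #5: r5=(-12)-5=-17
after SUB r1, r1, #1: r1=1-1=0
CMP r1, #0  (cmp 0,0)
BGT loop: not taken
halt.

-17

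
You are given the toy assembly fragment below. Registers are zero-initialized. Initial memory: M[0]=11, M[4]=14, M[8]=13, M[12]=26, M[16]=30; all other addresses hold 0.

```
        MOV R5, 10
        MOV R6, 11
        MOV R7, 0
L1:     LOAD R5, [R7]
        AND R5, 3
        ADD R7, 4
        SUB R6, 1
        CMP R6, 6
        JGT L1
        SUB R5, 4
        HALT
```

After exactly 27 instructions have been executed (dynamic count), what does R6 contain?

7

MOV R5, 10 → R5=10
MOV R6, 11 → R6=11
MOV R7, 0 → R7=0
LOAD R5, [R7] → R5=M[0]=11
AND R5, 3 → R5=11&3=3
ADD R7, 4 → R7=0+4=4
SUB R6, 1 → R6=11-1=10
CMP R6, 6  (cmp 10,6)
JGT L1: taken
LOAD R5, [R7] → R5=M[4]=14
AND R5, 3 → R5=14&3=2
ADD R7, 4 → R7=4+4=8
SUB R6, 1 → R6=10-1=9
CMP R6, 6  (cmp 9,6)
JGT L1: taken
LOAD R5, [R7] → R5=M[8]=13
AND R5, 3 → R5=13&3=1
ADD R7, 4 → R7=8+4=12
SUB R6, 1 → R6=9-1=8
CMP R6, 6  (cmp 8,6)
JGT L1: taken
LOAD R5, [R7] → R5=M[12]=26
AND R5, 3 → R5=26&3=2
ADD R7, 4 → R7=12+4=16
SUB R6, 1 → R6=8-1=7
CMP R6, 6  (cmp 7,6)
JGT L1: taken
After step 27: R6 = 7.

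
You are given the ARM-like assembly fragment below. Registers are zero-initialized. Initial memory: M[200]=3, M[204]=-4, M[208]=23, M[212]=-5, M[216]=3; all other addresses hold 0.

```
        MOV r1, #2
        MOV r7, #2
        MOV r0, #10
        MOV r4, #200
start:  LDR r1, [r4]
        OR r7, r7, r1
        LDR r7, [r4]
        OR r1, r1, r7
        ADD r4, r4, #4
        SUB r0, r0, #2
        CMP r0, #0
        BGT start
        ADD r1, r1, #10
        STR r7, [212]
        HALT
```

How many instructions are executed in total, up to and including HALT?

47

after MOV r1, #2: r1=2
after MOV r7, #2: r7=2
after MOV r0, #10: r0=10
after MOV r4, #200: r4=200
after LDR r1, [r4]: r1=M[200]=3
after OR r7, r7, r1: r7=2|3=3
after LDR r7, [r4]: r7=M[200]=3
after OR r1, r1, r7: r1=3|3=3
after ADD r4, r4, #4: r4=200+4=204
after SUB r0, r0, #2: r0=10-2=8
CMP r0, #0  (cmp 8,0)
BGT start: taken
after LDR r1, [r4]: r1=M[204]=-4
after OR r7, r7, r1: r7=3|(-4)=-1
after LDR r7, [r4]: r7=M[204]=-4
after OR r1, r1, r7: r1=(-4)|(-4)=-4
after ADD r4, r4, #4: r4=204+4=208
after SUB r0, r0, #2: r0=8-2=6
CMP r0, #0  (cmp 6,0)
BGT start: taken
after LDR r1, [r4]: r1=M[208]=23
after OR r7, r7, r1: r7=(-4)|23=-1
after LDR r7, [r4]: r7=M[208]=23
after OR r1, r1, r7: r1=23|23=23
after ADD r4, r4, #4: r4=208+4=212
after SUB r0, r0, #2: r0=6-2=4
CMP r0, #0  (cmp 4,0)
BGT start: taken
after LDR r1, [r4]: r1=M[212]=-5
after OR r7, r7, r1: r7=23|(-5)=-1
after LDR r7, [r4]: r7=M[212]=-5
after OR r1, r1, r7: r1=(-5)|(-5)=-5
after ADD r4, r4, #4: r4=212+4=216
after SUB r0, r0, #2: r0=4-2=2
CMP r0, #0  (cmp 2,0)
BGT start: taken
after LDR r1, [r4]: r1=M[216]=3
after OR r7, r7, r1: r7=(-5)|3=-5
after LDR r7, [r4]: r7=M[216]=3
after OR r1, r1, r7: r1=3|3=3
after ADD r4, r4, #4: r4=216+4=220
after SUB r0, r0, #2: r0=2-2=0
CMP r0, #0  (cmp 0,0)
BGT start: not taken
after ADD r1, r1, #10: r1=3+10=13
STR r7, [212] → M[212]=3
halt.
Total executed instructions: 47.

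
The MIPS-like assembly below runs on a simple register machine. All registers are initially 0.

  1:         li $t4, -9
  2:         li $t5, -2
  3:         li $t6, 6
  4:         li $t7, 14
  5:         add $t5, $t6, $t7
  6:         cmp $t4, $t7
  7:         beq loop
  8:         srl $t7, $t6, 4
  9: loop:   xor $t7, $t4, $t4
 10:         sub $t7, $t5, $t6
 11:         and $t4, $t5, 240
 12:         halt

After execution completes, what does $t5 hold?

li $t4, -9 → $t4=-9
li $t5, -2 → $t5=-2
li $t6, 6 → $t6=6
li $t7, 14 → $t7=14
add $t5, $t6, $t7 → $t5=6+14=20
cmp $t4, $t7  (cmp -9,14)
beq loop: not taken
srl $t7, $t6, 4 → $t7=6>>4=0
xor $t7, $t4, $t4 → $t7=(-9)^(-9)=0
sub $t7, $t5, $t6 → $t7=20-6=14
and $t4, $t5, 240 → $t4=20&240=16
halt.

20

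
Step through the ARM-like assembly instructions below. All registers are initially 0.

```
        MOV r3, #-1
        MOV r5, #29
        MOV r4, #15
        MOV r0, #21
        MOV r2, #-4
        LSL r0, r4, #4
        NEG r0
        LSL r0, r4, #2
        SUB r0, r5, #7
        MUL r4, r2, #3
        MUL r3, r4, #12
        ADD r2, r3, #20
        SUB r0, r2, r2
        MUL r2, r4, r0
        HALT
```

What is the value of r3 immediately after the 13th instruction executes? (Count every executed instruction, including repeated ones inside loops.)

-144

after MOV r3, #-1: r3=-1
after MOV r5, #29: r5=29
after MOV r4, #15: r4=15
after MOV r0, #21: r0=21
after MOV r2, #-4: r2=-4
after LSL r0, r4, #4: r0=15<<4=240
after NEG r0: r0=-(240)=-240
after LSL r0, r4, #2: r0=15<<2=60
after SUB r0, r5, #7: r0=29-7=22
after MUL r4, r2, #3: r4=(-4)*3=-12
after MUL r3, r4, #12: r3=(-12)*12=-144
after ADD r2, r3, #20: r2=(-144)+20=-124
after SUB r0, r2, r2: r0=(-124)-(-124)=0
After step 13: r3 = -144.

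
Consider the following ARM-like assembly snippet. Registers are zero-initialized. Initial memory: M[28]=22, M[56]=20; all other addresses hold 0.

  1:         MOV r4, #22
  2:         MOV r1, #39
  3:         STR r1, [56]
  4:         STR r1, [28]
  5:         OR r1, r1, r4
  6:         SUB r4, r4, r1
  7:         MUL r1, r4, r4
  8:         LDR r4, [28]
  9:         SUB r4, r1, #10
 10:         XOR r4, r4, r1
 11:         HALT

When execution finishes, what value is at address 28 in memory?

39

after MOV r4, #22: r4=22
after MOV r1, #39: r1=39
STR r1, [56] → M[56]=39
STR r1, [28] → M[28]=39
after OR r1, r1, r4: r1=39|22=55
after SUB r4, r4, r1: r4=22-55=-33
after MUL r1, r4, r4: r1=(-33)*(-33)=1089
after LDR r4, [28]: r4=M[28]=39
after SUB r4, r1, #10: r4=1089-10=1079
after XOR r4, r4, r1: r4=1079^1089=118
halt.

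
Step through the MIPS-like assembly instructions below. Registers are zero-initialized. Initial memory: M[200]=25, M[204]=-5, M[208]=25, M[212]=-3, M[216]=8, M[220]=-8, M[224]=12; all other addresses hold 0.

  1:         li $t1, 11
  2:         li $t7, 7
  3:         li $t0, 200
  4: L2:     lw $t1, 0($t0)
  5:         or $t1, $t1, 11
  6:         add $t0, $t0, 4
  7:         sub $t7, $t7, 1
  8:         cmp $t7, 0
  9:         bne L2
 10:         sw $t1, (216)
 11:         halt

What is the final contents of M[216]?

li $t1, 11 → $t1=11
li $t7, 7 → $t7=7
li $t0, 200 → $t0=200
lw $t1, 0($t0) → $t1=M[200]=25
or $t1, $t1, 11 → $t1=25|11=27
add $t0, $t0, 4 → $t0=200+4=204
sub $t7, $t7, 1 → $t7=7-1=6
cmp $t7, 0  (cmp 6,0)
bne L2: taken
lw $t1, 0($t0) → $t1=M[204]=-5
or $t1, $t1, 11 → $t1=(-5)|11=-5
add $t0, $t0, 4 → $t0=204+4=208
sub $t7, $t7, 1 → $t7=6-1=5
cmp $t7, 0  (cmp 5,0)
bne L2: taken
lw $t1, 0($t0) → $t1=M[208]=25
or $t1, $t1, 11 → $t1=25|11=27
add $t0, $t0, 4 → $t0=208+4=212
sub $t7, $t7, 1 → $t7=5-1=4
cmp $t7, 0  (cmp 4,0)
bne L2: taken
lw $t1, 0($t0) → $t1=M[212]=-3
or $t1, $t1, 11 → $t1=(-3)|11=-1
add $t0, $t0, 4 → $t0=212+4=216
sub $t7, $t7, 1 → $t7=4-1=3
cmp $t7, 0  (cmp 3,0)
bne L2: taken
lw $t1, 0($t0) → $t1=M[216]=8
or $t1, $t1, 11 → $t1=8|11=11
add $t0, $t0, 4 → $t0=216+4=220
sub $t7, $t7, 1 → $t7=3-1=2
cmp $t7, 0  (cmp 2,0)
bne L2: taken
lw $t1, 0($t0) → $t1=M[220]=-8
or $t1, $t1, 11 → $t1=(-8)|11=-5
add $t0, $t0, 4 → $t0=220+4=224
sub $t7, $t7, 1 → $t7=2-1=1
cmp $t7, 0  (cmp 1,0)
bne L2: taken
lw $t1, 0($t0) → $t1=M[224]=12
or $t1, $t1, 11 → $t1=12|11=15
add $t0, $t0, 4 → $t0=224+4=228
sub $t7, $t7, 1 → $t7=1-1=0
cmp $t7, 0  (cmp 0,0)
bne L2: not taken
sw $t1, (216) → M[216]=15
halt.

15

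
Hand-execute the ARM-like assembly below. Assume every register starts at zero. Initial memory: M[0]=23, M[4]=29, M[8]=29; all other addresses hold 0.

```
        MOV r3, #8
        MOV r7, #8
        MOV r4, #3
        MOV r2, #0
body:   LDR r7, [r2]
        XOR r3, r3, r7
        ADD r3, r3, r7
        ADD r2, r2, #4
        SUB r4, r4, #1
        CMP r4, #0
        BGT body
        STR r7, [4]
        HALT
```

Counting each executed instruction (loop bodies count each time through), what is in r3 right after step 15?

72

MOV r3, #8 → r3=8
MOV r7, #8 → r7=8
MOV r4, #3 → r4=3
MOV r2, #0 → r2=0
LDR r7, [r2] → r7=M[0]=23
XOR r3, r3, r7 → r3=8^23=31
ADD r3, r3, r7 → r3=31+23=54
ADD r2, r2, #4 → r2=0+4=4
SUB r4, r4, #1 → r4=3-1=2
CMP r4, #0  (cmp 2,0)
BGT body: taken
LDR r7, [r2] → r7=M[4]=29
XOR r3, r3, r7 → r3=54^29=43
ADD r3, r3, r7 → r3=43+29=72
ADD r2, r2, #4 → r2=4+4=8
After step 15: r3 = 72.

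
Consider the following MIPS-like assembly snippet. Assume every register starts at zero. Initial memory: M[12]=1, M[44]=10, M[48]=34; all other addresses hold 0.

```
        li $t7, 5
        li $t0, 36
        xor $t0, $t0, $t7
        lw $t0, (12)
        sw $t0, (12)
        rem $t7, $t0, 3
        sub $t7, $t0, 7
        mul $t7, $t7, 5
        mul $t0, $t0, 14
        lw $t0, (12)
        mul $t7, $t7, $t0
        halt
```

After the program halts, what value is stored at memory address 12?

1

li $t7, 5 → $t7=5
li $t0, 36 → $t0=36
xor $t0, $t0, $t7 → $t0=36^5=33
lw $t0, (12) → $t0=M[12]=1
sw $t0, (12) → M[12]=1
rem $t7, $t0, 3 → $t7=1%3=1
sub $t7, $t0, 7 → $t7=1-7=-6
mul $t7, $t7, 5 → $t7=(-6)*5=-30
mul $t0, $t0, 14 → $t0=1*14=14
lw $t0, (12) → $t0=M[12]=1
mul $t7, $t7, $t0 → $t7=(-30)*1=-30
halt.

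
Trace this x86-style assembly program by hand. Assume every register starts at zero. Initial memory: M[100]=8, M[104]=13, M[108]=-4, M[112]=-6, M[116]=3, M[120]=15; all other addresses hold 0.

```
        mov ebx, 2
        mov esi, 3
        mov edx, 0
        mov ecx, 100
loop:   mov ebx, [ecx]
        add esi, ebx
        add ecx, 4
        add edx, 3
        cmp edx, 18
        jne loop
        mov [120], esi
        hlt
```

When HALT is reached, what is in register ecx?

124

mov ebx, 2 → ebx=2
mov esi, 3 → esi=3
mov edx, 0 → edx=0
mov ecx, 100 → ecx=100
mov ebx, [ecx] → ebx=M[100]=8
add esi, ebx → esi=3+8=11
add ecx, 4 → ecx=100+4=104
add edx, 3 → edx=0+3=3
cmp edx, 18  (cmp 3,18)
jne loop: taken
mov ebx, [ecx] → ebx=M[104]=13
add esi, ebx → esi=11+13=24
add ecx, 4 → ecx=104+4=108
add edx, 3 → edx=3+3=6
cmp edx, 18  (cmp 6,18)
jne loop: taken
mov ebx, [ecx] → ebx=M[108]=-4
add esi, ebx → esi=24+(-4)=20
add ecx, 4 → ecx=108+4=112
add edx, 3 → edx=6+3=9
cmp edx, 18  (cmp 9,18)
jne loop: taken
mov ebx, [ecx] → ebx=M[112]=-6
add esi, ebx → esi=20+(-6)=14
add ecx, 4 → ecx=112+4=116
add edx, 3 → edx=9+3=12
cmp edx, 18  (cmp 12,18)
jne loop: taken
mov ebx, [ecx] → ebx=M[116]=3
add esi, ebx → esi=14+3=17
add ecx, 4 → ecx=116+4=120
add edx, 3 → edx=12+3=15
cmp edx, 18  (cmp 15,18)
jne loop: taken
mov ebx, [ecx] → ebx=M[120]=15
add esi, ebx → esi=17+15=32
add ecx, 4 → ecx=120+4=124
add edx, 3 → edx=15+3=18
cmp edx, 18  (cmp 18,18)
jne loop: not taken
mov [120], esi → M[120]=32
halt.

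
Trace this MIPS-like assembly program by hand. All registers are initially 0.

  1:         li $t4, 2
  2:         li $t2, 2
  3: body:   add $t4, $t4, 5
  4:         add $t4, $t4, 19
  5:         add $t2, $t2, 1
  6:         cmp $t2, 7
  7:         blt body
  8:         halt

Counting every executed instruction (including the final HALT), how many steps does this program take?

28

$t4=2
$t2=2
$t4=2+5=7
$t4=7+19=26
$t2=2+1=3
cmp $t2, 7  (cmp 3,7)
blt body: taken
$t4=26+5=31
$t4=31+19=50
$t2=3+1=4
cmp $t2, 7  (cmp 4,7)
blt body: taken
$t4=50+5=55
$t4=55+19=74
$t2=4+1=5
cmp $t2, 7  (cmp 5,7)
blt body: taken
$t4=74+5=79
$t4=79+19=98
$t2=5+1=6
cmp $t2, 7  (cmp 6,7)
blt body: taken
$t4=98+5=103
$t4=103+19=122
$t2=6+1=7
cmp $t2, 7  (cmp 7,7)
blt body: not taken
halt.
Total executed instructions: 28.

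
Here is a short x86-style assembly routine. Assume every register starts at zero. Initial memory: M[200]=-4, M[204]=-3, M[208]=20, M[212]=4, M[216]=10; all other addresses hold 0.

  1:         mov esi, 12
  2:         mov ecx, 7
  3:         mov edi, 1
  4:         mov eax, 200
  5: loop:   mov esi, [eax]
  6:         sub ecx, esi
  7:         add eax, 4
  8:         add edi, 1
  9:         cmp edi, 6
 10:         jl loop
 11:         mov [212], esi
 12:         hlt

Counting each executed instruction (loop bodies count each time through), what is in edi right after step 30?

5

esi=12
ecx=7
edi=1
eax=200
esi=M[200]=-4
ecx=7-(-4)=11
eax=200+4=204
edi=1+1=2
cmp edi, 6  (cmp 2,6)
jl loop: taken
esi=M[204]=-3
ecx=11-(-3)=14
eax=204+4=208
edi=2+1=3
cmp edi, 6  (cmp 3,6)
jl loop: taken
esi=M[208]=20
ecx=14-20=-6
eax=208+4=212
edi=3+1=4
cmp edi, 6  (cmp 4,6)
jl loop: taken
esi=M[212]=4
ecx=(-6)-4=-10
eax=212+4=216
edi=4+1=5
cmp edi, 6  (cmp 5,6)
jl loop: taken
esi=M[216]=10
ecx=(-10)-10=-20
After step 30: edi = 5.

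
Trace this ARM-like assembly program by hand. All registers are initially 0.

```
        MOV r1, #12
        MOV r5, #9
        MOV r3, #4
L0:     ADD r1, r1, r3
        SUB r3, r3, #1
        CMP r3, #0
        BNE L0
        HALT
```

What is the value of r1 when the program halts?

22

after MOV r1, #12: r1=12
after MOV r5, #9: r5=9
after MOV r3, #4: r3=4
after ADD r1, r1, r3: r1=12+4=16
after SUB r3, r3, #1: r3=4-1=3
CMP r3, #0  (cmp 3,0)
BNE L0: taken
after ADD r1, r1, r3: r1=16+3=19
after SUB r3, r3, #1: r3=3-1=2
CMP r3, #0  (cmp 2,0)
BNE L0: taken
after ADD r1, r1, r3: r1=19+2=21
after SUB r3, r3, #1: r3=2-1=1
CMP r3, #0  (cmp 1,0)
BNE L0: taken
after ADD r1, r1, r3: r1=21+1=22
after SUB r3, r3, #1: r3=1-1=0
CMP r3, #0  (cmp 0,0)
BNE L0: not taken
halt.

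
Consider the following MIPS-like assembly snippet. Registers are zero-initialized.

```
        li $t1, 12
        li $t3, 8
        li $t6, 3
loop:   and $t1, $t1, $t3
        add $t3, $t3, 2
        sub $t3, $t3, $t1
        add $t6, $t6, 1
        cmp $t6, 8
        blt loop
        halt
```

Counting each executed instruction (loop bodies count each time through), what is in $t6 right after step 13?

$t1=12
$t3=8
$t6=3
$t1=12&8=8
$t3=8+2=10
$t3=10-8=2
$t6=3+1=4
cmp $t6, 8  (cmp 4,8)
blt loop: taken
$t1=8&2=0
$t3=2+2=4
$t3=4-0=4
$t6=4+1=5
After step 13: $t6 = 5.

5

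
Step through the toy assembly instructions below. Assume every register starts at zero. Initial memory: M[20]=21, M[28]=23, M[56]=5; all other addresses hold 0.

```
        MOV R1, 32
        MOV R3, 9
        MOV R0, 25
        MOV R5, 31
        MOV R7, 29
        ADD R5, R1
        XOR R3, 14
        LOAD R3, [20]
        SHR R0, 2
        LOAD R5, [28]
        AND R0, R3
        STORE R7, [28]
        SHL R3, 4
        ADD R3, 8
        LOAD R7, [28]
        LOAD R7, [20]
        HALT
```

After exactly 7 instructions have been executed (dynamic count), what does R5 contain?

63

R1=32
R3=9
R0=25
R5=31
R7=29
R5=31+32=63
R3=9^14=7
After step 7: R5 = 63.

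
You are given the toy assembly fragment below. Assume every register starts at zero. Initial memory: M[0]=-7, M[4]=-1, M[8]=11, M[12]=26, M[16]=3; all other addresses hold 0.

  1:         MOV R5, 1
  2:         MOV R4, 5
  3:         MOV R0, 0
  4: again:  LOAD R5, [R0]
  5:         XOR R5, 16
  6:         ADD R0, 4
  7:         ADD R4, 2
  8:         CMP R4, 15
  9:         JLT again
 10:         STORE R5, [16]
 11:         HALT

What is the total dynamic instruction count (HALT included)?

after MOV R5, 1: R5=1
after MOV R4, 5: R4=5
after MOV R0, 0: R0=0
after LOAD R5, [R0]: R5=M[0]=-7
after XOR R5, 16: R5=(-7)^16=-23
after ADD R0, 4: R0=0+4=4
after ADD R4, 2: R4=5+2=7
CMP R4, 15  (cmp 7,15)
JLT again: taken
after LOAD R5, [R0]: R5=M[4]=-1
after XOR R5, 16: R5=(-1)^16=-17
after ADD R0, 4: R0=4+4=8
after ADD R4, 2: R4=7+2=9
CMP R4, 15  (cmp 9,15)
JLT again: taken
after LOAD R5, [R0]: R5=M[8]=11
after XOR R5, 16: R5=11^16=27
after ADD R0, 4: R0=8+4=12
after ADD R4, 2: R4=9+2=11
CMP R4, 15  (cmp 11,15)
JLT again: taken
after LOAD R5, [R0]: R5=M[12]=26
after XOR R5, 16: R5=26^16=10
after ADD R0, 4: R0=12+4=16
after ADD R4, 2: R4=11+2=13
CMP R4, 15  (cmp 13,15)
JLT again: taken
after LOAD R5, [R0]: R5=M[16]=3
after XOR R5, 16: R5=3^16=19
after ADD R0, 4: R0=16+4=20
after ADD R4, 2: R4=13+2=15
CMP R4, 15  (cmp 15,15)
JLT again: not taken
STORE R5, [16] → M[16]=19
halt.
Total executed instructions: 35.

35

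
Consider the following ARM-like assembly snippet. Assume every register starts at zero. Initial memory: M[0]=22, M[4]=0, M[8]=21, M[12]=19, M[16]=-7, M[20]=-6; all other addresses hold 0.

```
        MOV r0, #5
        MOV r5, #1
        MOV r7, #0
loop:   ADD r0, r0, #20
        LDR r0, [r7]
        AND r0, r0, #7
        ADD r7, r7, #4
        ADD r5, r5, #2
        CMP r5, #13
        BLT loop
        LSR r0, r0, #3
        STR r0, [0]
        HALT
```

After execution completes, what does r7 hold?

24

MOV r0, #5 → r0=5
MOV r5, #1 → r5=1
MOV r7, #0 → r7=0
ADD r0, r0, #20 → r0=5+20=25
LDR r0, [r7] → r0=M[0]=22
AND r0, r0, #7 → r0=22&7=6
ADD r7, r7, #4 → r7=0+4=4
ADD r5, r5, #2 → r5=1+2=3
CMP r5, #13  (cmp 3,13)
BLT loop: taken
ADD r0, r0, #20 → r0=6+20=26
LDR r0, [r7] → r0=M[4]=0
AND r0, r0, #7 → r0=0&7=0
ADD r7, r7, #4 → r7=4+4=8
ADD r5, r5, #2 → r5=3+2=5
CMP r5, #13  (cmp 5,13)
BLT loop: taken
ADD r0, r0, #20 → r0=0+20=20
LDR r0, [r7] → r0=M[8]=21
AND r0, r0, #7 → r0=21&7=5
ADD r7, r7, #4 → r7=8+4=12
ADD r5, r5, #2 → r5=5+2=7
CMP r5, #13  (cmp 7,13)
BLT loop: taken
ADD r0, r0, #20 → r0=5+20=25
LDR r0, [r7] → r0=M[12]=19
AND r0, r0, #7 → r0=19&7=3
ADD r7, r7, #4 → r7=12+4=16
ADD r5, r5, #2 → r5=7+2=9
CMP r5, #13  (cmp 9,13)
BLT loop: taken
ADD r0, r0, #20 → r0=3+20=23
LDR r0, [r7] → r0=M[16]=-7
AND r0, r0, #7 → r0=(-7)&7=1
ADD r7, r7, #4 → r7=16+4=20
ADD r5, r5, #2 → r5=9+2=11
CMP r5, #13  (cmp 11,13)
BLT loop: taken
ADD r0, r0, #20 → r0=1+20=21
LDR r0, [r7] → r0=M[20]=-6
AND r0, r0, #7 → r0=(-6)&7=2
ADD r7, r7, #4 → r7=20+4=24
ADD r5, r5, #2 → r5=11+2=13
CMP r5, #13  (cmp 13,13)
BLT loop: not taken
LSR r0, r0, #3 → r0=2>>3=0
STR r0, [0] → M[0]=0
halt.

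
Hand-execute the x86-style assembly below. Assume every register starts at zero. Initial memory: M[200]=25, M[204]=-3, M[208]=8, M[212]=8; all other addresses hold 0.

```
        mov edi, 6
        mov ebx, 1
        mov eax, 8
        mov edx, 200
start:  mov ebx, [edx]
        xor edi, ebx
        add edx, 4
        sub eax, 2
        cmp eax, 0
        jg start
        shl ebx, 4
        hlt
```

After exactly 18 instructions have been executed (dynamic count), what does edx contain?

208

mov edi, 6 → edi=6
mov ebx, 1 → ebx=1
mov eax, 8 → eax=8
mov edx, 200 → edx=200
mov ebx, [edx] → ebx=M[200]=25
xor edi, ebx → edi=6^25=31
add edx, 4 → edx=200+4=204
sub eax, 2 → eax=8-2=6
cmp eax, 0  (cmp 6,0)
jg start: taken
mov ebx, [edx] → ebx=M[204]=-3
xor edi, ebx → edi=31^(-3)=-30
add edx, 4 → edx=204+4=208
sub eax, 2 → eax=6-2=4
cmp eax, 0  (cmp 4,0)
jg start: taken
mov ebx, [edx] → ebx=M[208]=8
xor edi, ebx → edi=(-30)^8=-22
After step 18: edx = 208.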